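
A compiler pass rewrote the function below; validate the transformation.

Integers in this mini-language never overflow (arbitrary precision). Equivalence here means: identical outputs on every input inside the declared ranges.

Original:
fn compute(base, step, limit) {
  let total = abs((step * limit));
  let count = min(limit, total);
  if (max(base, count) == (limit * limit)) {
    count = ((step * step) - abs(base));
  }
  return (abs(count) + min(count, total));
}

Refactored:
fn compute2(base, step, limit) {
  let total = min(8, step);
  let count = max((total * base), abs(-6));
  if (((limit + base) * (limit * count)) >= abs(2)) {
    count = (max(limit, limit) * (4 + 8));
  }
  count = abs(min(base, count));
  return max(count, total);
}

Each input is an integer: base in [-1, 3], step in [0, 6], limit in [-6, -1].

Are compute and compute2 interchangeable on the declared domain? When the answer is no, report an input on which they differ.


Run the pair on base=-1, step=0, limit=-6.
compute: total=0, then count=-6, then (max(base, count) == (limit * limit)) is false, then returns 0
compute2: total=0, then count=6, then (((limit + base) * (limit * count)) >= abs(2)) is true, then count=-72, then count=72, then returns 72
0 vs 72 — the two versions disagree here.
verdict: not equivalent; witness: base=-1, step=0, limit=-6


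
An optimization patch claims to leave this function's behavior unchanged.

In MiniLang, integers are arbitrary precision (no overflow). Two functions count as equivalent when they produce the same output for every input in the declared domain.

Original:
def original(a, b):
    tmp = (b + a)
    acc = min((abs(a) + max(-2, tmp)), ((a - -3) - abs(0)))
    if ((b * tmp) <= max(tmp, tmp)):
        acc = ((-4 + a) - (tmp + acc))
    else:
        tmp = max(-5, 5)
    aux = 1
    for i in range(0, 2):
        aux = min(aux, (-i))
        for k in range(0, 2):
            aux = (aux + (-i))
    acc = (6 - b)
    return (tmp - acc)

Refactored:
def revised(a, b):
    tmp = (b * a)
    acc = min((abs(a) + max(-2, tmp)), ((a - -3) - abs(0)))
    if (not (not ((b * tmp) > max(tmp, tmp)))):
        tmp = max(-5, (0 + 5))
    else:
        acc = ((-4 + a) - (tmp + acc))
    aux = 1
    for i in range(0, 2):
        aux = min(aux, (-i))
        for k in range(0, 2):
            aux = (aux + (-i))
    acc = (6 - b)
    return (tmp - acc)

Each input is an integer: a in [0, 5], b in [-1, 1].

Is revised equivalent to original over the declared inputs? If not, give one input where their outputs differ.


These are not equivalent — on a=0, b=-1 the outputs split (-2 vs -7).
original: tmp = -1; acc = -1; ((b * tmp) <= max(tmp, tmp)) -> false; tmp = 5; aux = 1; [i=0]; aux = 0; [k=0]; aux = 0; [k=1]; aux = 0; [i=1]; aux = -1; [k=0]; aux = -2; [k=1]; aux = -3; acc = 7; return -2
revised: tmp = 0; acc = 0; (not (not ((b * tmp) > max(tmp, tmp)))) -> false; acc = -4; aux = 1; [i=0]; aux = 0; [k=0]; aux = 0; [k=1]; aux = 0; [i=1]; aux = -1; [k=0]; aux = -2; [k=1]; aux = -3; acc = 7; return -7
verdict: not equivalent; witness: a=0, b=-1


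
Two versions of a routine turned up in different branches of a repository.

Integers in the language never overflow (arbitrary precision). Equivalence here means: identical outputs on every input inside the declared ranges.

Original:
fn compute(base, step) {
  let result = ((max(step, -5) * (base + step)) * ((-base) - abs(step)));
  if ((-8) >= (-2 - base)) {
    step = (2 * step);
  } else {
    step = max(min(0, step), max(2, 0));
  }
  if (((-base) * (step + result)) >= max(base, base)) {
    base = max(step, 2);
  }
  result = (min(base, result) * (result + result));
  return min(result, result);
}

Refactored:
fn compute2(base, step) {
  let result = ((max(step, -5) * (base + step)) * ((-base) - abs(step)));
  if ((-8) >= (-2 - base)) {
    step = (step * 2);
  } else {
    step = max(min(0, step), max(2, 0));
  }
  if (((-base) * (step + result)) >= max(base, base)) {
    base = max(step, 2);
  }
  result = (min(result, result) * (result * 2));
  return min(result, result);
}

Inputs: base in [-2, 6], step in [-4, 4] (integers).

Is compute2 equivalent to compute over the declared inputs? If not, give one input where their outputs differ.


Run the pair on base=-2, step=-1.
compute: result=3, then ((-8) >= (-2 - base)) is false, then step=2, then (((-base) * (step + result)) >= max(base, base)) is true, then base=2, then result=12, then returns 12
compute2: result=3, then ((-8) >= (-2 - base)) is false, then step=2, then (((-base) * (step + result)) >= max(base, base)) is true, then base=2, then result=18, then returns 18
12 != 18, so the rewrite changes behavior.
verdict: not equivalent; witness: base=-2, step=-1


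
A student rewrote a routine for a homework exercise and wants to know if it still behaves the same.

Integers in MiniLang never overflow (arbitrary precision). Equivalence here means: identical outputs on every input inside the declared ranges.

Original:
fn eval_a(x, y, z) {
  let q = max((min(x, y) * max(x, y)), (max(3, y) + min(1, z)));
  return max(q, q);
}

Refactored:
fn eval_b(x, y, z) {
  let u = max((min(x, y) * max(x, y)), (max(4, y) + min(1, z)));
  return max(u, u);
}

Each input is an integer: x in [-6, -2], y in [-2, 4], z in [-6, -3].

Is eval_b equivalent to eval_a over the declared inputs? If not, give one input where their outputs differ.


There is a counterexample at x=-6, y=0, z=-3: 0 on one side, 1 on the other.
eval_a: q=0, then returns 0
eval_b: u=1, then returns 1
verdict: not equivalent; witness: x=-6, y=0, z=-3


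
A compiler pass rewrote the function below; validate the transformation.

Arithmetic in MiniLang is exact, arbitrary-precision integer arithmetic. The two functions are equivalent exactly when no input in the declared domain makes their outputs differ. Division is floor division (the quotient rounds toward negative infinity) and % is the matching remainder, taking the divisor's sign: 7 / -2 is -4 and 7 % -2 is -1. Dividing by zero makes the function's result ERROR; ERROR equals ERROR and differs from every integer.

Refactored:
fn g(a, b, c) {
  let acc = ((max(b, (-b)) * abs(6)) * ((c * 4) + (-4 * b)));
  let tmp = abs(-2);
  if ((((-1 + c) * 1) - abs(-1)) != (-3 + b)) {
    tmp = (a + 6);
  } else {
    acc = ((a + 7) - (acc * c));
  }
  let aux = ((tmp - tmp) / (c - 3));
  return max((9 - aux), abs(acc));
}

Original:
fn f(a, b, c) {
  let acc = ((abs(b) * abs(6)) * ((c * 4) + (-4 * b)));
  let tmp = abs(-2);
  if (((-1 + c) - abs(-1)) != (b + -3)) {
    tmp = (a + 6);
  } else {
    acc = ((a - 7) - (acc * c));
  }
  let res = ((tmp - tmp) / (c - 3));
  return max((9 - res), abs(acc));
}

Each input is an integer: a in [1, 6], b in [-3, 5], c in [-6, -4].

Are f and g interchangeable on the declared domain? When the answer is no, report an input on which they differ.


The rewrite breaks on a=1, b=-3, c=-4, where the results are 294 and 280.
f: acc becomes -72; next tmp becomes 2; next (((-1 + c) - abs(-1)) != (b + -3)) evaluates to false; next acc becomes -294; next res becomes 0; next final value 294
g: acc becomes -72; next tmp becomes 2; next ((((-1 + c) * 1) - abs(-1)) != (-3 + b)) evaluates to false; next acc becomes -280; next aux becomes 0; next final value 280
verdict: not equivalent; witness: a=1, b=-3, c=-4


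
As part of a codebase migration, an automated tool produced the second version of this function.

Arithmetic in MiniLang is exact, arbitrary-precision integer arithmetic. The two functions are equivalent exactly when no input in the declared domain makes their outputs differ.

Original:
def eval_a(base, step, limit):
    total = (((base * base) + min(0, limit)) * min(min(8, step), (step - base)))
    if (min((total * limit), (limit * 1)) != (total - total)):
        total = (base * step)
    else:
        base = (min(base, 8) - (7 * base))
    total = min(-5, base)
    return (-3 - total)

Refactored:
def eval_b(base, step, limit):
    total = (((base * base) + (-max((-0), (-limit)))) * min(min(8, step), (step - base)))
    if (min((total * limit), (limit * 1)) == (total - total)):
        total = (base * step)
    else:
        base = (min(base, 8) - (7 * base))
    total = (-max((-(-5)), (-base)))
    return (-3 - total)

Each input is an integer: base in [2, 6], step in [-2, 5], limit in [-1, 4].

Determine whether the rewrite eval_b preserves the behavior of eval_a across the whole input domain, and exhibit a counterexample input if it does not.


Run the pair on base=2, step=-2, limit=-1.
eval_a: total := -12 | (min((total * limit), (limit * 1)) != (total - total)): true | total := -4 | total := -5 | result 2
eval_b: total := -12 | (min((total * limit), (limit * 1)) == (total - total)): false | base := -12 | total := -12 | result 9
2 and 9 differ, so these are not the same function on this domain.
verdict: not equivalent; witness: base=2, step=-2, limit=-1


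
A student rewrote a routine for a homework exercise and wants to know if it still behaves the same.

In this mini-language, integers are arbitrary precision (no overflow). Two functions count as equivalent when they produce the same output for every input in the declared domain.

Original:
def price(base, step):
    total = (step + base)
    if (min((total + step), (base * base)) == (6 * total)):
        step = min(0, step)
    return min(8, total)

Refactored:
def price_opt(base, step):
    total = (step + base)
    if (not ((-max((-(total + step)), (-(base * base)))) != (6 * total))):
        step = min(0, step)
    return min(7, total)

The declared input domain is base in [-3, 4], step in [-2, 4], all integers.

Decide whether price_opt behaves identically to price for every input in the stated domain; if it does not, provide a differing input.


Evaluate both at base=4, step=4.
price: total := 8 | (min((total + step), (base * base)) == (6 * total)): false | result 8
price_opt: total := 8 | (not ((-max((-(total + step)), (-(base * base)))) != (6 * total))): false | result 7
8 vs 7 — the two versions disagree here.
verdict: not equivalent; witness: base=4, step=4


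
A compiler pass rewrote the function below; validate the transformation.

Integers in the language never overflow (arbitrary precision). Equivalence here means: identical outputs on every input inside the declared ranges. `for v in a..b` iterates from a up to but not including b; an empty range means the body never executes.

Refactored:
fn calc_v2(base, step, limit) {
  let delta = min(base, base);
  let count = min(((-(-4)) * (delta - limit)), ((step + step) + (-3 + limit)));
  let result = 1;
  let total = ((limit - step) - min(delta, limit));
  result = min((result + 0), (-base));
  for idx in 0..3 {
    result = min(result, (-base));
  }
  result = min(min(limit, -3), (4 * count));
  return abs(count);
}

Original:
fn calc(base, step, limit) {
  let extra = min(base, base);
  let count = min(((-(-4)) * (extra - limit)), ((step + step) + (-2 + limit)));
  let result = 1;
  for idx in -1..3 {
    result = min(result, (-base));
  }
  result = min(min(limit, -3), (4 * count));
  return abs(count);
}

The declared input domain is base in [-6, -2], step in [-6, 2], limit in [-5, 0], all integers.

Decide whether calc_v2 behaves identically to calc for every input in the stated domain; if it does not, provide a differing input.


base=-6, step=-6, limit=-5 yields 19 from calc but 20 from calc_v2.
verdict: not equivalent; witness: base=-6, step=-6, limit=-5


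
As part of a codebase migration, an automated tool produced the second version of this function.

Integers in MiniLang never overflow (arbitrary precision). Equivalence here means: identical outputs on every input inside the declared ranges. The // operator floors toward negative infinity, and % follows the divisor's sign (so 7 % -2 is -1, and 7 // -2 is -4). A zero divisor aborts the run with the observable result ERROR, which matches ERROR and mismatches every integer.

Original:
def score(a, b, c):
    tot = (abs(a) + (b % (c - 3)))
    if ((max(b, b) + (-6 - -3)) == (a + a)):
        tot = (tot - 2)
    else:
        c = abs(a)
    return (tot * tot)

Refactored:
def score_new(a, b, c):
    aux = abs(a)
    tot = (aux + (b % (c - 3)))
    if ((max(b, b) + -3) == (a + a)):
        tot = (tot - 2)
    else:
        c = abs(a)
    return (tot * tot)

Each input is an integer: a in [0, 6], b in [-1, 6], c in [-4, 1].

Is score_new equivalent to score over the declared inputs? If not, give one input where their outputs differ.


Side by side, the visible changes include: local variable names differ, and arithmetic usage differs, and statement counts differ, and constant usage differs.
One worked example (a=4, b=3, c=0) — score: tot = 4; ((max(b, b) + (-6 - -3)) == (a + a)) -> false; c = 4; return 16; score_new: aux = 4; tot = 4; ((max(b, b) + -3) == (a + a)) -> false; c = 4; return 16; agreement on 16.
Checked all 336 inputs in the declared domain: the outputs agree on every one.
verdict: equivalent


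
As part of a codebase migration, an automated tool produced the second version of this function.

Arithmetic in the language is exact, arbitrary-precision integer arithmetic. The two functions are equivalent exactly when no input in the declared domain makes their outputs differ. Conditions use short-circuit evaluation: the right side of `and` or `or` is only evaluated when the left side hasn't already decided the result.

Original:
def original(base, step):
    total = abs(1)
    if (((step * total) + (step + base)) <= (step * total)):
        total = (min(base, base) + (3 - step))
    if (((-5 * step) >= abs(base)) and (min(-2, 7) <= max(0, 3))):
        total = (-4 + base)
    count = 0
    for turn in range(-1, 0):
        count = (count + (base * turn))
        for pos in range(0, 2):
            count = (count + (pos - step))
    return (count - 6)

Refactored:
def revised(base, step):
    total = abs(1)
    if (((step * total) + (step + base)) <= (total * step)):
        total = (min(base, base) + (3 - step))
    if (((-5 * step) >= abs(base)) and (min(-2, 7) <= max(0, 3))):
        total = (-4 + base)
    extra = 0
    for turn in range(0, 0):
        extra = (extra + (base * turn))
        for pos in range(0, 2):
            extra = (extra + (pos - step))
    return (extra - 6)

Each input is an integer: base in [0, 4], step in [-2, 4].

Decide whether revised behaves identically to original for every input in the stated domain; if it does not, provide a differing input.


These are not equivalent — on base=0, step=-2 the outputs split (-1 vs -6).
original: total becomes 1; next (((step * total) + (step + base)) <= (step * total)) evaluates to true; next total becomes 5; next (((-5 * step) >= abs(base)) and (min(-2, 7) <= max(0, 3))) evaluates to true; next total becomes -4; next count becomes 0; next at turn=-1:; next count becomes 0; next at pos=0:; next count becomes 2; next at pos=1:; next count becomes 5; next final value -1
revised: total becomes 1; next (((step * total) + (step + base)) <= (total * step)) evaluates to true; next total becomes 5; next (((-5 * step) >= abs(base)) and (min(-2, 7) <= max(0, 3))) evaluates to true; next total becomes -4; next extra becomes 0; next turn never enters its loop body; next final value -6
verdict: not equivalent; witness: base=0, step=-2


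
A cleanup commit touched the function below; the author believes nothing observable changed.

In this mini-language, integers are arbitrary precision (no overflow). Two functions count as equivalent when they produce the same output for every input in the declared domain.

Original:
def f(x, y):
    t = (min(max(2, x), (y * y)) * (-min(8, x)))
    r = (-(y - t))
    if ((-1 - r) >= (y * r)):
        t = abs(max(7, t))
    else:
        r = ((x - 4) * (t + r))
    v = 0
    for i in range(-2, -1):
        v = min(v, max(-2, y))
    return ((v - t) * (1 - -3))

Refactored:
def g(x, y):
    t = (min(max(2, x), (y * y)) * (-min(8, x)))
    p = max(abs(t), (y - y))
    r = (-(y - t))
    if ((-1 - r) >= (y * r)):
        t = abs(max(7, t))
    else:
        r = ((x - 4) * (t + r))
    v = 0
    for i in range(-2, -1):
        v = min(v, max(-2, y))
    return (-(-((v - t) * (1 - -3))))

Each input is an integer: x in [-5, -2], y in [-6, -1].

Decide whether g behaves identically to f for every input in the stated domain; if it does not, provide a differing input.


Differences: arithmetic usage differs; and statement counts differ; and local variable names differ; and min/max/abs usage differs — yet all 24 inputs agree.
verdict: equivalent


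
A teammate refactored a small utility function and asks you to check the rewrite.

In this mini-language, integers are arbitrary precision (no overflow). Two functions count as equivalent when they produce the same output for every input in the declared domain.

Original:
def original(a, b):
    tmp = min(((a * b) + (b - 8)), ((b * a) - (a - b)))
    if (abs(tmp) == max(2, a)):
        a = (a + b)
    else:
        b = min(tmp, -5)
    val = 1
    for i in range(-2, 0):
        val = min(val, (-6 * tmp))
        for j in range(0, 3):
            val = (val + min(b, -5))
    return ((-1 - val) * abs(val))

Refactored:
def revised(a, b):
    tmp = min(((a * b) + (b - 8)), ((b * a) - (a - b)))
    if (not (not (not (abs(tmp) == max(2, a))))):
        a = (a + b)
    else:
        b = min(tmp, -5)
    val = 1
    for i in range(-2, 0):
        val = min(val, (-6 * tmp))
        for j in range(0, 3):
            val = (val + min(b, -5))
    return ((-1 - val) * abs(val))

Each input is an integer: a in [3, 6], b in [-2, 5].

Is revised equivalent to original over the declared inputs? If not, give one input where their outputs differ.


These are not equivalent — on a=3, b=-2 the outputs split (8930 vs 812).
original: tmp becomes -16; next (abs(tmp) == max(2, a)) evaluates to false; next b becomes -16; next val becomes 1; next at i=-2:; next val becomes 1; next at j=0:; next val becomes -15; next at j=1:; next val becomes -31; next at j=2:; next val becomes -47; next at i=-1:; next val becomes -47; next at j=0:; next val becomes -63; next at j=1:; next val becomes -79; next at j=2:; next val becomes -95; next final value 8930
revised: tmp becomes -16; next (not (not (not (abs(tmp) == max(2, a))))) evaluates to true; next a becomes 1; next val becomes 1; next at i=-2:; next val becomes 1; next at j=0:; next val becomes -4; next at j=1:; next val becomes -9; next at j=2:; next val becomes -14; next at i=-1:; next val becomes -14; next at j=0:; next val becomes -19; next at j=1:; next val becomes -24; next at j=2:; next val becomes -29; next final value 812
verdict: not equivalent; witness: a=3, b=-2


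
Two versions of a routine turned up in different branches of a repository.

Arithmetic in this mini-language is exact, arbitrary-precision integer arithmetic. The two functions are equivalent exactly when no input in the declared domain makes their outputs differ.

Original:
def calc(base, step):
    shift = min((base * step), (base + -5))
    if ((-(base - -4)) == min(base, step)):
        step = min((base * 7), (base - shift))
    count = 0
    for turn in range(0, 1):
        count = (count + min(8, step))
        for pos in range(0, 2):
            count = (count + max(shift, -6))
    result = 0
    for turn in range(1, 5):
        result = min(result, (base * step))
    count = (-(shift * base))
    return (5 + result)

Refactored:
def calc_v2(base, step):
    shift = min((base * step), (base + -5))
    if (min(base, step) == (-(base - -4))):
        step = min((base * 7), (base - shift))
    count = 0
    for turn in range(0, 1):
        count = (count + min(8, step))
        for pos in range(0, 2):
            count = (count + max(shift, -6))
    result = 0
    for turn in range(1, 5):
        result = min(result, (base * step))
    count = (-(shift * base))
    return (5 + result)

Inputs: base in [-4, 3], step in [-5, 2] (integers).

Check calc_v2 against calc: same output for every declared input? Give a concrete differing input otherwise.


Side by side, the visible changes include: same computation, different form.
Spot check at base=-3, step=-2 — calc: shift becomes -8; next ((-(base - -4)) == min(base, step)) evaluates to false; next count becomes 0; next at turn=0:; next count becomes -2; next at pos=0:; next count becomes -8; next at pos=1:; next count becomes -14; next result becomes 0; next at turn=1:; next result becomes 0; next at turn=2:; next result becomes 0; next at turn=3:; next result becomes 0; next at turn=4:; next result becomes 0; next count becomes -24; next final value 5. calc_v2: shift becomes -8; next (min(base, step) == (-(base - -4))) evaluates to false; next count becomes 0; next at turn=0:; next count becomes -2; next at pos=0:; next count becomes -8; next at pos=1:; next count becomes -14; next result becomes 0; next at turn=1:; next result becomes 0; next at turn=2:; next result becomes 0; next at turn=3:; next result becomes 0; next at turn=4:; next result becomes 0; next count becomes -24; next final value 5. Both give 5.
Checked all 64 inputs in the declared domain: the outputs agree on every one.
verdict: equivalent


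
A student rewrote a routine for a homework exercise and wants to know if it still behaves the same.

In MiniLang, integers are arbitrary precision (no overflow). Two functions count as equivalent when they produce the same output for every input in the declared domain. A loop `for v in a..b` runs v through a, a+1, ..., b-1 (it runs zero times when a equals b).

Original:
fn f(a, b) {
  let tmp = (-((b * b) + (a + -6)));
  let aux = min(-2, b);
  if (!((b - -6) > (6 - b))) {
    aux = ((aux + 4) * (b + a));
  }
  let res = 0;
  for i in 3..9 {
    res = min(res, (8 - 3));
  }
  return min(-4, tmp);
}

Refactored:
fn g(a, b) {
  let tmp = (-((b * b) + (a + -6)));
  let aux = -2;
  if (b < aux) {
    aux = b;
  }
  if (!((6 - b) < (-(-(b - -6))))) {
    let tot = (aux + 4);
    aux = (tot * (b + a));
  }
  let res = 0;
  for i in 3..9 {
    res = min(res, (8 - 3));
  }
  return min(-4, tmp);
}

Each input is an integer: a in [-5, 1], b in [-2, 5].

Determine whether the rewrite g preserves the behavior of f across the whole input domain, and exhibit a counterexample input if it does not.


Equivalent — the differences include local variable names differ; and statement counts differ; and branching structure differs; and comparison usage differs; and min/max/abs usage differs, yet no declared input distinguishes the two.
As a probe, take a=-1, b=2: f runs tmp=3, then aux=-2, then (!((b - -6) > (6 - b))) is false, then res=0, then (i=3), then res=0, then (i=4), then res=0, then (i=5), then res=0, then (i=6), then res=0, then (i=7), then res=0, then (i=8), then res=0, then returns -4; g runs tmp=3, then aux=-2, then (b < aux) is false, then (!((6 - b) < (-(-(b - -6))))) is false, then res=0, then (i=3), then res=0, then (i=4), then res=0, then (i=5), then res=0, then (i=6), then res=0, then (i=7), then res=0, then (i=8), then res=0, then returns -4; both end at -4.
Checked all 56 inputs in the declared domain: the outputs agree on every one.
verdict: equivalent


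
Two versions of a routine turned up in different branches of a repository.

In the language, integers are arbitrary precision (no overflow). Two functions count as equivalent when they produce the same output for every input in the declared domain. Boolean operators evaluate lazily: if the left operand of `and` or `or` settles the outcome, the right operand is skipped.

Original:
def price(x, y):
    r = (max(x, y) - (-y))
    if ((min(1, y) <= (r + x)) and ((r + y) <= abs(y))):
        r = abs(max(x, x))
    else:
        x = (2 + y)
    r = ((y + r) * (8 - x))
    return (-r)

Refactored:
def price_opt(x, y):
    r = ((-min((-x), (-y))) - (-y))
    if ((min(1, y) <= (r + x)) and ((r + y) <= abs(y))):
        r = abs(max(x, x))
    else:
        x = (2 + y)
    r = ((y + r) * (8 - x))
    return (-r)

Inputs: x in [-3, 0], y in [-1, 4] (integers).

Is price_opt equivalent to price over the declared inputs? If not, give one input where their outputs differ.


Differences: min/max/abs usage differs — yet all 24 inputs agree.
verdict: equivalent


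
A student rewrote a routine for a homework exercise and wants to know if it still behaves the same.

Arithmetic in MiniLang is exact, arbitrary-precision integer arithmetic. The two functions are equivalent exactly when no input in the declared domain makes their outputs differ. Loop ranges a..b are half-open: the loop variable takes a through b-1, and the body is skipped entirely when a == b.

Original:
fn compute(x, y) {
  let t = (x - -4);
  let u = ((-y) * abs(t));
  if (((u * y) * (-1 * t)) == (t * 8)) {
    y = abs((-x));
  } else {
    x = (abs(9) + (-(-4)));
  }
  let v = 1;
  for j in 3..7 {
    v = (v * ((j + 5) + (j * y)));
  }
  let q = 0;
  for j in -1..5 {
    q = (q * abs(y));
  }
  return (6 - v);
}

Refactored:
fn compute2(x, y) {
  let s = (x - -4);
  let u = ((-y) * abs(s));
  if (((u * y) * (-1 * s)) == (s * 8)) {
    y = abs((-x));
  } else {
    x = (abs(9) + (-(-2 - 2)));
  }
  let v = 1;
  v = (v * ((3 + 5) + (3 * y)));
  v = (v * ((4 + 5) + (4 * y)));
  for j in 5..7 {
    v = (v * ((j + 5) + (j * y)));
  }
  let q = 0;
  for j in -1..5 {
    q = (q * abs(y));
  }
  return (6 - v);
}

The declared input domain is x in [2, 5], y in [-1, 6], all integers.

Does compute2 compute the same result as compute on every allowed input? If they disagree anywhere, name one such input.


Comparing the listings, the differences include: statement counts differ; also constant usage differs; also arithmetic usage differs; also local variable names differ; also loop structure differs.
Spot check at x=3, y=2 — compute: t becomes 7; next u becomes -14; next (((u * y) * (-1 * t)) == (t * 8)) evaluates to false; next x becomes 13; next v becomes 1; next at j=3:; next v becomes 14; next at j=4:; next v becomes 238; next at j=5:; next v becomes 4760; next at j=6:; next v becomes 109480; next q becomes 0; next at j=-1:; next q becomes 0; next at j=0:; next q becomes 0; next at j=1:; next q becomes 0; next at j=2:; next q becomes 0; next at j=3:; next q becomes 0; next at j=4:; next q becomes 0; next final value -109474. compute2: s becomes 7; next u becomes -14; next (((u * y) * (-1 * s)) == (s * 8)) evaluates to false; next x becomes 13; next v becomes 1; next v becomes 14; next v becomes 238; next at j=5:; next v becomes 4760; next at j=6:; next v becomes 109480; next q becomes 0; next at j=-1:; next q becomes 0; next at j=0:; next q becomes 0; next at j=1:; next q becomes 0; next at j=2:; next q becomes 0; next at j=3:; next q becomes 0; next at j=4:; next q becomes 0; next final value -109474. Both give -109474.
Sweeping the whole domain (32 inputs) finds no disagreement.
verdict: equivalent


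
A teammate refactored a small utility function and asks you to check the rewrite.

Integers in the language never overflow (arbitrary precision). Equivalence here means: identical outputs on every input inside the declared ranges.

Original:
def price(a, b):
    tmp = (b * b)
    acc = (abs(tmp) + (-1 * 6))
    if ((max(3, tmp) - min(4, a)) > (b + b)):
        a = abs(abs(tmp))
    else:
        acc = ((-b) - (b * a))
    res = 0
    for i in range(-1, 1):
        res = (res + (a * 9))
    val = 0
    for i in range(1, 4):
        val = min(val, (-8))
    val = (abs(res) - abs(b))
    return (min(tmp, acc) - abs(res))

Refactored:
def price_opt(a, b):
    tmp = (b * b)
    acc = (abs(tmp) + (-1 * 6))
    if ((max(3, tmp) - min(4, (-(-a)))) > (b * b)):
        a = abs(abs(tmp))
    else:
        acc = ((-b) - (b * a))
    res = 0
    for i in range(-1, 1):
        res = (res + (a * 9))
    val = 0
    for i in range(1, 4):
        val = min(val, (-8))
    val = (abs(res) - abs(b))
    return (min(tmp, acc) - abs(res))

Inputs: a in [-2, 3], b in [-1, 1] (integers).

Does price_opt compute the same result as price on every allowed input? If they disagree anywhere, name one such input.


Evaluate both at a=1, b=1.
price: tmp = 1; acc = -5; ((max(3, tmp) - min(4, a)) > (b + b)) -> false; acc = -2; res = 0; [i=-1]; res = 9; [i=0]; res = 18; val = 0; [i=1]; val = -8; [i=2]; val = -8; [i=3]; val = -8; val = 17; return -20
price_opt: tmp = 1; acc = -5; ((max(3, tmp) - min(4, (-(-a)))) > (b * b)) -> true; a = 1; res = 0; [i=-1]; res = 9; [i=0]; res = 18; val = 0; [i=1]; val = -8; [i=2]; val = -8; [i=3]; val = -8; val = 17; return -23
-20 vs -23 — the two versions disagree here.
verdict: not equivalent; witness: a=1, b=1


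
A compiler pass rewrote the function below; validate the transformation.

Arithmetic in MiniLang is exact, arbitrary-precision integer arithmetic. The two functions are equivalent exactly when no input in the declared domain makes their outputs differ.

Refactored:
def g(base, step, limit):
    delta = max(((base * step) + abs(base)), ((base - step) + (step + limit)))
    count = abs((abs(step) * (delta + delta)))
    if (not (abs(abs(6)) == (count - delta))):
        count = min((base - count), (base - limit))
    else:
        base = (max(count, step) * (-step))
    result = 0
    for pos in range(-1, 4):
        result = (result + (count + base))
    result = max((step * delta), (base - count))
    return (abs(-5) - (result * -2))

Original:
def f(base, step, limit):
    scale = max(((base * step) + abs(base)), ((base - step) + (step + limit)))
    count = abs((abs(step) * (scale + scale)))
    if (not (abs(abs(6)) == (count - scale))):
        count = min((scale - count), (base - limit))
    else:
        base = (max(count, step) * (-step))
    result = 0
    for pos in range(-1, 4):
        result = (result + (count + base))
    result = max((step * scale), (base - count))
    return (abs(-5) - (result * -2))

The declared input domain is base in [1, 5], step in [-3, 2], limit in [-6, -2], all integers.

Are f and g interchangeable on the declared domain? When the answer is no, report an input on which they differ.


Try base=1, step=-3, limit=-6.
f: scale = -2; count = 12; (not (abs(abs(6)) == (count - scale))) -> true; count = -14; result = 0; [pos=-1]; result = -13; [pos=0]; result = -26; [pos=1]; result = -39; [pos=2]; result = -52; [pos=3]; result = -65; result = 15; return 35
g: delta = -2; count = 12; (not (abs(abs(6)) == (count - delta))) -> true; count = -11; result = 0; [pos=-1]; result = -10; [pos=0]; result = -20; [pos=1]; result = -30; [pos=2]; result = -40; [pos=3]; result = -50; result = 12; return 29
35 != 29, so the rewrite changes behavior.
verdict: not equivalent; witness: base=1, step=-3, limit=-6


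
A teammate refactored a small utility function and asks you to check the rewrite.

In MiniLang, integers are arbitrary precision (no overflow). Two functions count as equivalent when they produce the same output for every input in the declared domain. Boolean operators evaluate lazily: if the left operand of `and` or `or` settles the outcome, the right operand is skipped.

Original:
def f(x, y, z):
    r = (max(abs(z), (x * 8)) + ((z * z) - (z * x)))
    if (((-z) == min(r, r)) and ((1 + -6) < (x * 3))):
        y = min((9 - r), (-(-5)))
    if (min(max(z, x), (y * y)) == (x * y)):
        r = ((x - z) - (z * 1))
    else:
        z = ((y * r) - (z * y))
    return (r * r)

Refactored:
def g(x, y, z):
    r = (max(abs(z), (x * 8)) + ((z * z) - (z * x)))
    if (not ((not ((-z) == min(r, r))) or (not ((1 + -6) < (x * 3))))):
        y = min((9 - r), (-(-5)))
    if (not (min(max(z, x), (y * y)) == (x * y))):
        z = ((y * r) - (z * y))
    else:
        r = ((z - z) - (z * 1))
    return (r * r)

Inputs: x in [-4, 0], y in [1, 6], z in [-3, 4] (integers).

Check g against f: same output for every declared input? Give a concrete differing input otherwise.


The rewrite breaks on x=-2, y=1, z=-3, where the results are 16 and 9.
f: r := 6 | (((-z) == min(r, r)) and ((1 + -6) < (x * 3))): false | (min(max(z, x), (y * y)) == (x * y)): true | r := 4 | result 16
g: r := 6 | (not ((not ((-z) == min(r, r))) or (not ((1 + -6) < (x * 3))))): false | (not (min(max(z, x), (y * y)) == (x * y))): false | r := 3 | result 9
verdict: not equivalent; witness: x=-2, y=1, z=-3


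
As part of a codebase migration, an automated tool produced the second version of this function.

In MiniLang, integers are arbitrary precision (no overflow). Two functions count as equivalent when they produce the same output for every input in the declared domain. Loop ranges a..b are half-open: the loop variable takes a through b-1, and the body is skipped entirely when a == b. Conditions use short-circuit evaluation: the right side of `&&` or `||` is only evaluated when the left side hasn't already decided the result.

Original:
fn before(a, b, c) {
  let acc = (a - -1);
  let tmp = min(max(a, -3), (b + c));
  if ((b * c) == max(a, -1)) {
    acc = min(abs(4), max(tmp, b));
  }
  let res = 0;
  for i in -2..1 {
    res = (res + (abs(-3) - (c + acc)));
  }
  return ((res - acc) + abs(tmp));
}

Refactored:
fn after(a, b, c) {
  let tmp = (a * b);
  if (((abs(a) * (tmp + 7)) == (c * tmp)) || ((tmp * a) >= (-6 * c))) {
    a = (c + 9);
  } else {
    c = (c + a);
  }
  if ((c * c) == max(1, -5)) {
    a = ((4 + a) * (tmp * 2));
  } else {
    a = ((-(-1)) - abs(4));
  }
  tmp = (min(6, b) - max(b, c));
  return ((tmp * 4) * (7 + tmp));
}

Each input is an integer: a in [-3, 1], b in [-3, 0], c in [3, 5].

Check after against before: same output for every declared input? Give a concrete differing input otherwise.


Run the pair on a=-3, b=-3, c=3.
before: acc = -2; tmp = -3; ((b * c) == max(a, -1)) -> false; res = 0; [i=-2]; res = 2; [i=-1]; res = 4; [i=0]; res = 6; return 11
after: tmp = 9; (((abs(a) * (tmp + 7)) == (c * tmp)) || ((tmp * a) >= (-6 * c))) -> false; c = 0; ((c * c) == max(1, -5)) -> false; a = -3; tmp = -3; return -48
11 against -48: the behavior changed.
verdict: not equivalent; witness: a=-3, b=-3, c=3


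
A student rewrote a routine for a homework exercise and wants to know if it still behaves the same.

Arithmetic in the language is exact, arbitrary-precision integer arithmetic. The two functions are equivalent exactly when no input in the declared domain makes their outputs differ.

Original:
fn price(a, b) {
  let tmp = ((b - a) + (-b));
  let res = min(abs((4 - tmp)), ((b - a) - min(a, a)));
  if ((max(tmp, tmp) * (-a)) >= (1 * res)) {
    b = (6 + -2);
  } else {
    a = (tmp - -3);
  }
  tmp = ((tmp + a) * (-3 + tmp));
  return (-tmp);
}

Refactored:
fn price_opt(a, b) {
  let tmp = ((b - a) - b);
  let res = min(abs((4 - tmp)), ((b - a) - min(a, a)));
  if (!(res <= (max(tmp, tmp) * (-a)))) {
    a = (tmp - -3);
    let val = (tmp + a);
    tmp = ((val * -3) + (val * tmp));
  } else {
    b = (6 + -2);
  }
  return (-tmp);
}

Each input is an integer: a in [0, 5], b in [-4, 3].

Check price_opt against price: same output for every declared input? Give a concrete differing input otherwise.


At a=1, b=-4: price gives 0, price_opt gives 1.
verdict: not equivalent; witness: a=1, b=-4


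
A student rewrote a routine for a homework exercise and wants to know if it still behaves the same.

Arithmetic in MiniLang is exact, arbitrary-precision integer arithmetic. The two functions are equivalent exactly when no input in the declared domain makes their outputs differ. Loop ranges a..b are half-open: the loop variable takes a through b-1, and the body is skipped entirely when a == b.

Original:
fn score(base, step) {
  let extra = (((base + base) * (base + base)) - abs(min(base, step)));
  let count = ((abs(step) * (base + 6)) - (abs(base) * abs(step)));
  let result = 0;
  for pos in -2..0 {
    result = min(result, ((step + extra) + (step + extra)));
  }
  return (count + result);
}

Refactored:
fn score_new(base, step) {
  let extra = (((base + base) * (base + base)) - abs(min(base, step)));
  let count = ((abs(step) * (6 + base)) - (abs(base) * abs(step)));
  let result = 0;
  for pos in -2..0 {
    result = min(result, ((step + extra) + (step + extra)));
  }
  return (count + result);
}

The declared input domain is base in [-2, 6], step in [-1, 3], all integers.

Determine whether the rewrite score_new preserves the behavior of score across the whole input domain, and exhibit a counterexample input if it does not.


The two versions differ — the changes include same computation, different form.
As a probe, take base=5, step=2: score runs extra = 98; count = 12; result = 0; [pos=-2]; result = 0; [pos=-1]; result = 0; return 12; score_new runs extra = 98; count = 12; result = 0; [pos=-2]; result = 0; [pos=-1]; result = 0; return 12; both end at 12.
An exhaustive pass over the 45 declared inputs shows identical outputs.
verdict: equivalent


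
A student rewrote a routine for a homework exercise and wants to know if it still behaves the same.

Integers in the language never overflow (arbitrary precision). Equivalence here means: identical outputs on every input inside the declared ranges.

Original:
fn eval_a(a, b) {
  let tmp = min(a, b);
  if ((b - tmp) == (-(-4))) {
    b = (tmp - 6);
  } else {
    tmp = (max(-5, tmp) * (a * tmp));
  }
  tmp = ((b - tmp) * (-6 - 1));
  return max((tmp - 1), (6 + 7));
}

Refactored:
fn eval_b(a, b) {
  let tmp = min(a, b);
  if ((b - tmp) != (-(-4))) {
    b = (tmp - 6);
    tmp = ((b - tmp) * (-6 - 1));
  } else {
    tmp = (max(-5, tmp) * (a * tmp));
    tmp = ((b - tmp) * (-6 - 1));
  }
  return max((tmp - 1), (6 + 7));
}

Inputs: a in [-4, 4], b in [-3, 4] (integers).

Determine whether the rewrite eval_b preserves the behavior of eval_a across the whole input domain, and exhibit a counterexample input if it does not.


At a=-4, b=-3: eval_a gives 13, eval_b gives 41.
verdict: not equivalent; witness: a=-4, b=-3


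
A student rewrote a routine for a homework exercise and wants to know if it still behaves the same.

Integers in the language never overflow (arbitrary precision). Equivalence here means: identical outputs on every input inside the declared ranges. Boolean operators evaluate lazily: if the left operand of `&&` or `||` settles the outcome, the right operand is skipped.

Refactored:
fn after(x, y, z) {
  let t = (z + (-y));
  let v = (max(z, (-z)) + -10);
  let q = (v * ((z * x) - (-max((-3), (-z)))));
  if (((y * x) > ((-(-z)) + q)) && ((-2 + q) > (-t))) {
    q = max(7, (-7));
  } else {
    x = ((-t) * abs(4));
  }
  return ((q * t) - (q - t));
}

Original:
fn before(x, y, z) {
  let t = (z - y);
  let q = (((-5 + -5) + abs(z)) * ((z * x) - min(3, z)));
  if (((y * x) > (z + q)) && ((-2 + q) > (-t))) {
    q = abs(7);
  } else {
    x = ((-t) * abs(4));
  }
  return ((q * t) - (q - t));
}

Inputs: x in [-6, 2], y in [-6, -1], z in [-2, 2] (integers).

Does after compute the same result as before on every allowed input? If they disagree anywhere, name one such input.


Differences: local variable names differ, and statement counts differ, and arithmetic usage differs, and constant usage differs, and min/max/abs usage differs — yet all 270 inputs agree.
verdict: equivalent


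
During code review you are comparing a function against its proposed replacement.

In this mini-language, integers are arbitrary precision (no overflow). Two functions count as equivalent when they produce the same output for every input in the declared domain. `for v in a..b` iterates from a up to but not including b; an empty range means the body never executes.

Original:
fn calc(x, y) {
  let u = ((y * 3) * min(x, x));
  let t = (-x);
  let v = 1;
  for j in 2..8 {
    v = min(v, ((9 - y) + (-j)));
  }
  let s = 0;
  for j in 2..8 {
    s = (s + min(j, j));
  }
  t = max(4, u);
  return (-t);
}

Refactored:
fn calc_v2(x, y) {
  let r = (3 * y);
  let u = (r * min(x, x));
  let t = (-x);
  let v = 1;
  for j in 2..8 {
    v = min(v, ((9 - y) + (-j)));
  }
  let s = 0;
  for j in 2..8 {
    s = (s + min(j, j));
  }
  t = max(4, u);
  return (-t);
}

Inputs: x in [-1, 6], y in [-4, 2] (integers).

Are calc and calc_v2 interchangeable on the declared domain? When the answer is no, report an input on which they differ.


The two versions differ — the changes include statement counts differ, plus local variable names differ.
Spot check at x=1, y=-4 — calc: u := -12 | t := -1 | v := 1 | iter j=2: | v := 1 | iter j=3: | v := 1 | iter j=4: | v := 1 | iter j=5: | v := 1 | iter j=6: | v := 1 | iter j=7: | v := 1 | s := 0 | iter j=2: | s := 2 | iter j=3: | s := 5 | iter j=4: | s := 9 | iter j=5: | s := 14 | iter j=6: | s := 20 | iter j=7: | s := 27 | t := 4 | result -4. calc_v2: r := -12 | u := -12 | t := -1 | v := 1 | iter j=2: | v := 1 | iter j=3: | v := 1 | iter j=4: | v := 1 | iter j=5: | v := 1 | iter j=6: | v := 1 | iter j=7: | v := 1 | s := 0 | iter j=2: | s := 2 | iter j=3: | s := 5 | iter j=4: | s := 9 | iter j=5: | s := 14 | iter j=6: | s := 20 | iter j=7: | s := 27 | t := 4 | result -4. Both give -4.
Checked all 56 inputs in the declared domain: the outputs agree on every one.
verdict: equivalent
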